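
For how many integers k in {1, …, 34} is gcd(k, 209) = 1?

Prime factors of 209: 11, 19. Count integers ≤ 34 divisible by none of them.
By inclusion–exclusion: 34 − ⌊34/11⌋ − ⌊34/19⌋ + ⌊34/209⌋ = 30.

30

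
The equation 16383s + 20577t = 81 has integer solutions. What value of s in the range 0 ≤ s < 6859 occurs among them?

Euclid: 20577 = 1·16383 + 4194; 16383 = 3·4194 + 3801; 4194 = 1·3801 + 393; 3801 = 9·393 + 264; 393 = 1·264 + 129; 264 = 2·129 + 6; 129 = 21·6 + 3; 6 = 2·3 + 0 → gcd = 3; 81 = 3·27.
Back-substitution yields 16383·(-3351) + 20577·(2668) = 3, so one solution is s = -3351·27 = -90477, t = 2668·27 = 72036.
Solutions in s differ by 20577/3 = 6859; the one in [0, 6859) is -90477 mod 6859 = 5549.

5549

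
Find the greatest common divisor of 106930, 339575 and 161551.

289

gcd(106930, 339575): 339575 = 3·106930 + 18785; 106930 = 5·18785 + 13005; 18785 = 1·13005 + 5780; 13005 = 2·5780 + 1445; 5780 = 4·1445 + 0 → 1445
gcd(1445, 161551): 161551 = 111·1445 + 1156; 1445 = 1·1156 + 289; 1156 = 4·289 + 0 → 289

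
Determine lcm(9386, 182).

9386 = 2 · 13 · 19²; 182 = 2 · 7 · 13
max exponents: 2 · 7 · 13 · 19² = 65702

65702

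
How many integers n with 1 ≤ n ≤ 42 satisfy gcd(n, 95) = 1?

32

Prime factors of 95: 5, 19. Count integers ≤ 42 divisible by none of them.
By inclusion–exclusion: 42 − ⌊42/5⌋ − ⌊42/19⌋ + ⌊42/95⌋ = 32.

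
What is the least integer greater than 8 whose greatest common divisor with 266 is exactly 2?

Multiples of 2 above 8: 2·5, 2·6, … . Need the cofactor coprime to 266/2 = 133.
Checking s = 5, 6, … the first with gcd(s, 133) = 1 is s = 5, giving 10.

10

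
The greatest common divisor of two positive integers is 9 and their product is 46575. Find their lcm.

gcd·lcm = product, so lcm = 46575/9 = 5175.

5175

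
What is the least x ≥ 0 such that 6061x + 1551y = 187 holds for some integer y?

118

Reduce mod 1551: 6061x ≡ 187 (mod 1551). With g = gcd(6061, 1551) = 11 dividing 187, divide through: 551x ≡ 17 (mod 141).
Since gcd(551, 141) = 1, x ≡ 17·(551)⁻¹ ≡ 118 (mod 141). Smallest non-negative: 118.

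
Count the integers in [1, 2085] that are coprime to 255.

Prime factors of 255: 3, 5, 17. Count integers ≤ 2085 divisible by none of them.
By inclusion–exclusion: 2085 − ⌊2085/3⌋ − ⌊2085/5⌋ − ⌊2085/17⌋ + ⌊2085/15⌋ + ⌊2085/51⌋ + ⌊2085/85⌋ − ⌊2085/255⌋ = 1046.

1046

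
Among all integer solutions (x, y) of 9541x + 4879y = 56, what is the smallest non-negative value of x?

Reduce mod 4879: 9541x ≡ 56 (mod 4879). With g = gcd(9541, 4879) = 7 dividing 56, divide through: 1363x ≡ 8 (mod 697).
Since gcd(1363, 697) = 1, x ≡ 8·(1363)⁻¹ ≡ 337 (mod 697). Smallest non-negative: 337.

337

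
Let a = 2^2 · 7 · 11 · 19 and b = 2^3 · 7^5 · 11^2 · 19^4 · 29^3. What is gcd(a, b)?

5852

min exponent per shared prime: 2^2 · 7 · 11 · 19 = 5852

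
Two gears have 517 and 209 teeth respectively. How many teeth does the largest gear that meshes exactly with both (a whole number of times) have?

517 = 11 · 47
209 = 11 · 19
Common: 11 = 11

11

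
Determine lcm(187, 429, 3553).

138567

187 = 11 · 17; 429 = 3 · 11 · 13; 3553 = 11 · 17 · 19
lcm takes max exponent of each prime: 3 · 11 · 13 · 17 · 19 = 138567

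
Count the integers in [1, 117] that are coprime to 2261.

89

Prime factors of 2261: 7, 17, 19. Count integers ≤ 117 divisible by none of them.
By inclusion–exclusion: 117 − ⌊117/7⌋ − ⌊117/17⌋ − ⌊117/19⌋ + ⌊117/119⌋ + ⌊117/133⌋ + ⌊117/323⌋ − ⌊117/2261⌋ = 89.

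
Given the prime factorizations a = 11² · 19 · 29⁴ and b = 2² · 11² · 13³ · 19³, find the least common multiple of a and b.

5158556754528892

max exponent per prime: 2² · 11² · 13³ · 19³ · 29⁴ = 5158556754528892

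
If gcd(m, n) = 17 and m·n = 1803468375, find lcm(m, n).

For any two positive integers, gcd × lcm equals their product. Hence lcm = 1803468375 / 17 = 106086375.

106086375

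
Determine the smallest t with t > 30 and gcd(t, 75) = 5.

75 = 5·15. Any t with gcd(t, 75) = 5 is a multiple of 5, say 5s, with s coprime to 15.
Need s > 30/5, so s ≥ 7. First s ≥ 7 with gcd(s, 15) = 1 is s = 7. Thus t = 5·7 = 35.

35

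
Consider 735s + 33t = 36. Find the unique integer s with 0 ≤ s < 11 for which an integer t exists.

4

Euclid: 735 = 22·33 + 9; 33 = 3·9 + 6; 9 = 1·6 + 3; 6 = 2·3 + 0 → gcd = 3; 36 = 3·12.
Back-substitution yields 735·(4) + 33·(-89) = 3, so one solution is s = 4·12 = 48, t = -89·12 = -1068.
Solutions in s differ by 33/3 = 11; the one in [0, 11) is 48 mod 11 = 4.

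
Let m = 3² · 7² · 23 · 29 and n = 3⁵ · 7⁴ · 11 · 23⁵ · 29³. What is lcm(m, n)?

max exponent per prime: 3⁵ · 7⁴ · 11 · 23⁵ · 29³ = 1007451835834368771

1007451835834368771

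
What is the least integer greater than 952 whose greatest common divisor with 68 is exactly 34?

986

68 = 34·2. Any x with gcd(x, 68) = 34 is a multiple of 34, say 34s, with s coprime to 2.
Need s > 952/34, so s ≥ 29. First s ≥ 29 with gcd(s, 2) = 1 is s = 29. Thus x = 34·29 = 986.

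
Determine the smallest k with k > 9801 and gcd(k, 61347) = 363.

10164

gcd(k, 61347) = 363 forces 363 | k; write k = 363s. Then gcd(363s, 363·169) = 363·gcd(s, 169), so need gcd(s, 169) = 1.
363s > 9801 gives s ≥ 28. The least s ≥ 28 coprime to 169 is 28, so k = 363·28 = 10164.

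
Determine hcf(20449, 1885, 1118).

gcd(20449, 1885): 20449 = 10·1885 + 1599; 1885 = 1·1599 + 286; 1599 = 5·286 + 169; 286 = 1·169 + 117; 169 = 1·117 + 52; 117 = 2·52 + 13; 52 = 4·13 + 0 → 13
gcd(13, 1118): 1118 = 86·13 + 0 → 13

13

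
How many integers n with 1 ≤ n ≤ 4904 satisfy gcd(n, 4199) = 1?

4036

Prime factors of 4199: 13, 17, 19. Count integers ≤ 4904 divisible by none of them.
By inclusion–exclusion: 4904 − ⌊4904/13⌋ − ⌊4904/17⌋ − ⌊4904/19⌋ + ⌊4904/221⌋ + ⌊4904/247⌋ + ⌊4904/323⌋ − ⌊4904/4199⌋ = 4036.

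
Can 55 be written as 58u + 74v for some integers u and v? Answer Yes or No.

No

gcd(58, 74): 74 = 1·58 + 16; 58 = 3·16 + 10; 16 = 1·10 + 6; 10 = 1·6 + 4; 6 = 1·4 + 2; 4 = 2·2 + 0 → 2
2 does not divide 55, so a solution does not exist.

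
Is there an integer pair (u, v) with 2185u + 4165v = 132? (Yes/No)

No

gcd(2185, 4165): 4165 = 1·2185 + 1980; 2185 = 1·1980 + 205; 1980 = 9·205 + 135; 205 = 1·135 + 70; 135 = 1·70 + 65; 70 = 1·65 + 5; 65 = 13·5 + 0 → 5
5 does not divide 132, so a solution does not exist.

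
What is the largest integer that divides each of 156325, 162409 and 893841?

169

gcd(156325, 162409): 162409 = 1·156325 + 6084; 156325 = 25·6084 + 4225; 6084 = 1·4225 + 1859; 4225 = 2·1859 + 507; 1859 = 3·507 + 338; 507 = 1·338 + 169; 338 = 2·169 + 0 → 169
gcd(169, 893841): 893841 = 5289·169 + 0 → 169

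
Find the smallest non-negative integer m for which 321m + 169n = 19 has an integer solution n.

148

Reduce mod 169: 321m ≡ 19 (mod 169). With g = gcd(321, 169) = 1 dividing 19, divide through: 321m ≡ 19 (mod 169).
Since gcd(321, 169) = 1, m ≡ 19·(321)⁻¹ ≡ 148 (mod 169). Smallest non-negative: 148.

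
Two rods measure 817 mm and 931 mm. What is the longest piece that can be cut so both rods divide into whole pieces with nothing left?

19

Euclid: 931 = 1·817 + 114; 817 = 7·114 + 19; 114 = 6·19 + 0. Last nonzero remainder: 19.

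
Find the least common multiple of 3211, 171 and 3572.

3211 = 13² · 19; 171 = 3² · 19; 3572 = 2² · 19 · 47
lcm takes max exponent of each prime: 2² · 3² · 13² · 19 · 47 = 5433012

5433012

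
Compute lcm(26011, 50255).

gcd first: 50255 = 1·26011 + 24244; 26011 = 1·24244 + 1767; 24244 = 13·1767 + 1273; 1767 = 1·1273 + 494; 1273 = 2·494 + 285; 494 = 1·285 + 209; 285 = 1·209 + 76; 209 = 2·76 + 57; 76 = 1·57 + 19; 57 = 3·19 + 0 → gcd = 19
lcm = 26011·50255/gcd = 1307182805/19 = 68799095

68799095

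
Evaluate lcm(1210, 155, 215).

1210 = 2 · 5 · 11²; 155 = 5 · 31; 215 = 5 · 43
lcm takes max exponent of each prime: 2 · 5 · 11² · 31 · 43 = 1612930

1612930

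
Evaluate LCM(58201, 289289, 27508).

lcm(58201, 289289) = 58201·289289/gcd = 16836909089/143 = 117740623
lcm(117740623, 27508) = 117740623·27508/gcd = 3238809057484/13 = 249139158268

249139158268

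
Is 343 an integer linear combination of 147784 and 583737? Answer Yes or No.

gcd(147784, 583737): 583737 = 3·147784 + 140385; 147784 = 1·140385 + 7399; 140385 = 18·7399 + 7203; 7399 = 1·7203 + 196; 7203 = 36·196 + 147; 196 = 1·147 + 49; 147 = 3·49 + 0 → 49
49 divides 343, so a solution exists.

Yes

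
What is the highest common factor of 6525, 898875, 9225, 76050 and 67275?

gcd(6525, 898875): 898875 = 137·6525 + 4950; 6525 = 1·4950 + 1575; 4950 = 3·1575 + 225; 1575 = 7·225 + 0 → 225
gcd(225, 9225): 9225 = 41·225 + 0 → 225
gcd(225, 76050): 76050 = 338·225 + 0 → 225
gcd(225, 67275): 67275 = 299·225 + 0 → 225

225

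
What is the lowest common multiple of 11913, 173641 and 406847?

11913 = 3 · 11 · 19²; 173641 = 13 · 19² · 37; 406847 = 7² · 19² · 23
lcm takes max exponent of each prime: 3 · 7² · 11 · 13 · 19² · 23 · 37 = 6457882431

6457882431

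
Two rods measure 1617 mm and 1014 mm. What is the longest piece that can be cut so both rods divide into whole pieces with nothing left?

3

Euclid: 1617 = 1·1014 + 603; 1014 = 1·603 + 411; 603 = 1·411 + 192; 411 = 2·192 + 27; 192 = 7·27 + 3; 27 = 9·3 + 0. Last nonzero remainder: 3.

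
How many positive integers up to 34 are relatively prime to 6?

11

Prime factors of 6: 2, 3. Count integers ≤ 34 divisible by none of them.
By inclusion–exclusion: 34 − ⌊34/2⌋ − ⌊34/3⌋ + ⌊34/6⌋ = 11.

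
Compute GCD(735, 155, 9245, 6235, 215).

735 = 3 · 5 · 7²; 155 = 5 · 31; 9245 = 5 · 43²; 6235 = 5 · 29 · 43; 215 = 5 · 43
gcd takes min exponent of each prime: 5 = 5

5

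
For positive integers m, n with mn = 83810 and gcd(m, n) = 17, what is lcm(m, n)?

gcd·lcm = product, so lcm = 83810/17 = 4930.

4930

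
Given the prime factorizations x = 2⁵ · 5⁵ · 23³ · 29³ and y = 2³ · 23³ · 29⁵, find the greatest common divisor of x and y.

min exponent per shared prime: 2³ · 23³ · 29³ = 2373927704

2373927704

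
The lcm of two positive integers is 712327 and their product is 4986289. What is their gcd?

7

gcd·lcm = product, so gcd = 4986289/712327 = 7.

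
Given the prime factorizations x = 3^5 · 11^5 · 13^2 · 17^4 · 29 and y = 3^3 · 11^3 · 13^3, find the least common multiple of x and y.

max exponent per prime: 3^5 · 11^5 · 13^3 · 17^4 · 29 = 208254042165629889

208254042165629889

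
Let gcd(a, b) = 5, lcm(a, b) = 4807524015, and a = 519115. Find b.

Using ab = gcd(a,b)·lcm(a,b) = 5·4807524015 = 24037620075, we get b = 24037620075/519115 = 46305.

46305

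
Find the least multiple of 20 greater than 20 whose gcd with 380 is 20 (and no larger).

Multiples of 20 above 20: 20·2, 20·3, … . Need the cofactor coprime to 380/20 = 19.
Checking s = 2, 3, … the first with gcd(s, 19) = 1 is s = 2, giving 40.

40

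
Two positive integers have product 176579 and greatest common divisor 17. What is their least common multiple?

gcd·lcm = product, so lcm = 176579/17 = 10387.

10387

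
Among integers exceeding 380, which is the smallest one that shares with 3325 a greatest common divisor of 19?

3325 = 19·175. Any a with gcd(a, 3325) = 19 is a multiple of 19, say 19s, with s coprime to 175.
Need s > 380/19, so s ≥ 21. First s ≥ 21 with gcd(s, 175) = 1 is s = 22. Thus a = 19·22 = 418.

418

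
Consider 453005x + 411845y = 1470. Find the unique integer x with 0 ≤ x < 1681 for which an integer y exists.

Euclid: 453005 = 1·411845 + 41160; 411845 = 10·41160 + 245; 41160 = 168·245 + 0 → gcd = 245; 1470 = 245·6.
Back-substitution yields 453005·(-10) + 411845·(11) = 245, so one solution is x = -10·6 = -60, y = 11·6 = 66.
Solutions in x differ by 411845/245 = 1681; the one in [0, 1681) is -60 mod 1681 = 1621.

1621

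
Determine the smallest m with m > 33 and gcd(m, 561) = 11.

gcd(m, 561) = 11 forces 11 | m; write m = 11s. Then gcd(11s, 11·51) = 11·gcd(s, 51), so need gcd(s, 51) = 1.
11s > 33 gives s ≥ 4. The least s ≥ 4 coprime to 51 is 4, so m = 11·4 = 44.

44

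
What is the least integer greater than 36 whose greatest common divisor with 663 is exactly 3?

663 = 3·221. Any a with gcd(a, 663) = 3 is a multiple of 3, say 3s, with s coprime to 221.
Need s > 36/3, so s ≥ 13. First s ≥ 13 with gcd(s, 221) = 1 is s = 14. Thus a = 3·14 = 42.

42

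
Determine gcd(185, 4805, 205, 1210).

185 = 5 · 37; 4805 = 5 · 31²; 205 = 5 · 41; 1210 = 2 · 5 · 11²
gcd takes min exponent of each prime: 5 = 5

5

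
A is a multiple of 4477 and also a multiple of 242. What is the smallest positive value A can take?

8954

4477 = 11² · 37; 242 = 2 · 11²
max exponents: 2 · 11² · 37 = 8954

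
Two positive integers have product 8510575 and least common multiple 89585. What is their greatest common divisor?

95

gcd·lcm = product, so gcd = 8510575/89585 = 95.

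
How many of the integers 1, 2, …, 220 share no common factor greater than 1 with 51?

Prime factors of 51: 3, 17. Count integers ≤ 220 divisible by none of them.
By inclusion–exclusion: 220 − ⌊220/3⌋ − ⌊220/17⌋ + ⌊220/51⌋ = 139.

139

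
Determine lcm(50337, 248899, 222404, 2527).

436783614973524

50337 = 3² · 7 · 17 · 47; 248899 = 7 · 31² · 37; 222404 = 2² · 7 · 13² · 47; 2527 = 7 · 19²
lcm takes max exponent of each prime: 2² · 3² · 7 · 13² · 17 · 19² · 31² · 37 · 47 = 436783614973524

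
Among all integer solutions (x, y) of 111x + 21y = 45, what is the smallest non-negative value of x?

Euclid: 111 = 5·21 + 6; 21 = 3·6 + 3; 6 = 2·3 + 0 → gcd = 3; 45 = 3·15.
Back-substitution yields 111·(-3) + 21·(16) = 3, so one solution is x = -3·15 = -45, y = 16·15 = 240.
Solutions in x differ by 21/3 = 7; the one in [0, 7) is -45 mod 7 = 4.

4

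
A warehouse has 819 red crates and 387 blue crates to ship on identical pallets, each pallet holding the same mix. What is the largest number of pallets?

9

819 = 3² · 7 · 13
387 = 3² · 43
Common: 3² = 9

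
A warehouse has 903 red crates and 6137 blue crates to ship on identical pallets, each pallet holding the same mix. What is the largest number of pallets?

1

903 = 3 · 7 · 43
6137 = 17 · 19²
Common: 1 = 1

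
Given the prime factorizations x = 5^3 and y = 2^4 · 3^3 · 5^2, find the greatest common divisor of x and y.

min exponent per shared prime: 5^2 = 25

25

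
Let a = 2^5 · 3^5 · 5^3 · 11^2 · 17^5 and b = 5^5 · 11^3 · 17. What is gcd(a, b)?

min exponent per shared prime: 5^3 · 11^2 · 17 = 257125

257125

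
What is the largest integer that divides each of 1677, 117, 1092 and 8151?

39

gcd(1677, 117): 1677 = 14·117 + 39; 117 = 3·39 + 0 → 39
gcd(39, 1092): 1092 = 28·39 + 0 → 39
gcd(39, 8151): 8151 = 209·39 + 0 → 39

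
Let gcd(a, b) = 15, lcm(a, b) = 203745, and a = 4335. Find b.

705

Using ab = gcd(a,b)·lcm(a,b) = 15·203745 = 3056175, we get b = 3056175/4335 = 705.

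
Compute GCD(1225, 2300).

25

Euclid: 2300 = 1·1225 + 1075; 1225 = 1·1075 + 150; 1075 = 7·150 + 25; 150 = 6·25 + 0. Last nonzero remainder: 25.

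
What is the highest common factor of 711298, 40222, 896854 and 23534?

14

gcd(711298, 40222): 711298 = 17·40222 + 27524; 40222 = 1·27524 + 12698; 27524 = 2·12698 + 2128; 12698 = 5·2128 + 2058; 2128 = 1·2058 + 70; 2058 = 29·70 + 28; 70 = 2·28 + 14; 28 = 2·14 + 0 → 14
gcd(14, 896854): 896854 = 64061·14 + 0 → 14
gcd(14, 23534): 23534 = 1681·14 + 0 → 14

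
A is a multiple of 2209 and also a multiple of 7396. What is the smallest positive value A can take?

2209 = 47²; 7396 = 2² · 43²
max exponents: 2² · 43² · 47² = 16337764

16337764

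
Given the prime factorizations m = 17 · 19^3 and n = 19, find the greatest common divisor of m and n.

19

min exponent per shared prime: 19 = 19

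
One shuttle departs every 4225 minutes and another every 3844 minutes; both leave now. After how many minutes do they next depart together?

16240900

4225 = 5² · 13²; 3844 = 2² · 31²
max exponents: 2² · 5² · 13² · 31² = 16240900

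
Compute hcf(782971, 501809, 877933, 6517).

931

782971 = 7² · 19 · 29²; 501809 = 7⁴ · 11 · 19; 877933 = 7² · 19 · 23 · 41; 6517 = 7³ · 19
gcd takes min exponent of each prime: 7² · 19 = 931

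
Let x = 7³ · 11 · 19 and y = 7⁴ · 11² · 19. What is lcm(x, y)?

5519899

max exponent per prime: 7⁴ · 11² · 19 = 5519899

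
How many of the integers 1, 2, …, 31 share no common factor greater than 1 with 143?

27

143 = 11·13. Inclusion–exclusion on these primes:
31 − ⌊31/11⌋ − ⌊31/13⌋ + ⌊31/143⌋ = 27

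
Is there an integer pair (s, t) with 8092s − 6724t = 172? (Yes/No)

gcd(8092, 6724): 8092 = 1·6724 + 1368; 6724 = 4·1368 + 1252; 1368 = 1·1252 + 116; 1252 = 10·116 + 92; 116 = 1·92 + 24; 92 = 3·24 + 20; 24 = 1·20 + 4; 20 = 5·4 + 0 → 4
4 divides 172, so a solution exists.

Yes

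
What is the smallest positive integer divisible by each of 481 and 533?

19721

gcd first: 533 = 1·481 + 52; 481 = 9·52 + 13; 52 = 4·13 + 0 → gcd = 13
lcm = 481·533/gcd = 256373/13 = 19721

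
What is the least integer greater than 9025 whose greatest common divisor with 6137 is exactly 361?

9386

6137 = 361·17. Any t with gcd(t, 6137) = 361 is a multiple of 361, say 361s, with s coprime to 17.
Need s > 9025/361, so s ≥ 26. First s ≥ 26 with gcd(s, 17) = 1 is s = 26. Thus t = 361·26 = 9386.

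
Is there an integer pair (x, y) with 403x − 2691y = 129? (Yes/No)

No

By Bézout, 403x − 2691y = 129 has integer solutions iff gcd(403, 2691) | 129.
Euclid: 2691 = 6·403 + 273; 403 = 1·273 + 130; 273 = 2·130 + 13; 130 = 10·13 + 0. gcd = 13; 129 mod 13 = 12. No.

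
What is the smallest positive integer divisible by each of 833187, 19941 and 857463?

824021943

833187 = 3 · 17² · 31²; 19941 = 3 · 17² · 23; 857463 = 3 · 17² · 23 · 43
lcm takes max exponent of each prime: 3 · 17² · 23 · 31² · 43 = 824021943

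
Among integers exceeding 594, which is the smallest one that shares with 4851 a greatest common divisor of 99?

4851 = 99·49. Any k with gcd(k, 4851) = 99 is a multiple of 99, say 99s, with s coprime to 49.
Need s > 594/99, so s ≥ 7. First s ≥ 7 with gcd(s, 49) = 1 is s = 8. Thus k = 99·8 = 792.

792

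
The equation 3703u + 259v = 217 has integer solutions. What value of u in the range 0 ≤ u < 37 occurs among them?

gcd(3703, 259) = 7 (Euclid: 3703 = 14·259 + 77; 259 = 3·77 + 28; 77 = 2·28 + 21; 28 = 1·21 + 7; 21 = 3·7 + 0), and 7 | 217.
Extended Euclid: 3703·(-10) + 259·(143) = 7. Scale by 31: u₀ = -310.
General solution u = u₀ + 37t; reducing mod 37 gives u = 23 (and v = -328).

23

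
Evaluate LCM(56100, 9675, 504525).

56100 = 2² · 3 · 5² · 11 · 17; 9675 = 3² · 5² · 43; 504525 = 3 · 5² · 7 · 31²
lcm takes max exponent of each prime: 2² · 3² · 5² · 7 · 11 · 17 · 31² · 43 = 48682626300

48682626300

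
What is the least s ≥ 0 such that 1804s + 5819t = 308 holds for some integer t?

155

Reduce mod 5819: 1804s ≡ 308 (mod 5819). With g = gcd(1804, 5819) = 11 dividing 308, divide through: 164s ≡ 28 (mod 529).
Since gcd(164, 529) = 1, s ≡ 28·(164)⁻¹ ≡ 155 (mod 529). Smallest non-negative: 155.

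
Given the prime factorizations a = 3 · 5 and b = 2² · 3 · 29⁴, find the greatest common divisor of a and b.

3

min exponent per shared prime: 3 = 3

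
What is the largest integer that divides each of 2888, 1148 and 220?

4

gcd(2888, 1148): 2888 = 2·1148 + 592; 1148 = 1·592 + 556; 592 = 1·556 + 36; 556 = 15·36 + 16; 36 = 2·16 + 4; 16 = 4·4 + 0 → 4
gcd(4, 220): 220 = 55·4 + 0 → 4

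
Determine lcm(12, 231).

12 = 2² · 3; 231 = 3 · 7 · 11
max exponents: 2² · 3 · 7 · 11 = 924

924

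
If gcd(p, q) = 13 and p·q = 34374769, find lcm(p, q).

2644213

gcd·lcm = product, so lcm = 34374769/13 = 2644213.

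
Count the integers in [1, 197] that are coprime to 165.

96

Prime factors of 165: 3, 5, 11. Count integers ≤ 197 divisible by none of them.
By inclusion–exclusion: 197 − ⌊197/3⌋ − ⌊197/5⌋ − ⌊197/11⌋ + ⌊197/15⌋ + ⌊197/33⌋ + ⌊197/55⌋ − ⌊197/165⌋ = 96.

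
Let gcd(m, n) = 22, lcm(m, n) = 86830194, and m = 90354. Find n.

m·n = gcd·lcm = 22·86830194 = 1910264268, so n = 1910264268/90354 = 21142.

21142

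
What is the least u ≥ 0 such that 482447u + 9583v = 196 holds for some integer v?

1122

gcd(482447, 9583) = 7 (Euclid: 482447 = 50·9583 + 3297; 9583 = 2·3297 + 2989; 3297 = 1·2989 + 308; 2989 = 9·308 + 217; 308 = 1·217 + 91; 217 = 2·91 + 35; 91 = 2·35 + 21; 35 = 1·21 + 14; 21 = 1·14 + 7; 14 = 2·7 + 0), and 7 | 196.
Extended Euclid: 482447·(529) + 9583·(-26632) = 7. Scale by 28: u₀ = 14812.
General solution u = u₀ + 1369t; reducing mod 1369 gives u = 1122 (and v = -56486).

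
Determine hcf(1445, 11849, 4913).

289

gcd(1445, 11849): 11849 = 8·1445 + 289; 1445 = 5·289 + 0 → 289
gcd(289, 4913): 4913 = 17·289 + 0 → 289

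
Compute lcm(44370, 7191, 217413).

102184110

44370 = 2 · 3² · 5 · 17 · 29; 7191 = 3² · 17 · 47; 217413 = 3² · 7² · 17 · 29
lcm takes max exponent of each prime: 2 · 3² · 5 · 7² · 17 · 29 · 47 = 102184110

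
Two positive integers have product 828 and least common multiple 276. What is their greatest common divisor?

gcd·lcm = product, so gcd = 828/276 = 3.

3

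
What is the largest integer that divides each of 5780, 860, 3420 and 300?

20

5780 = 2² · 5 · 17²; 860 = 2² · 5 · 43; 3420 = 2² · 3² · 5 · 19; 300 = 2² · 3 · 5²
gcd takes min exponent of each prime: 2² · 5 = 20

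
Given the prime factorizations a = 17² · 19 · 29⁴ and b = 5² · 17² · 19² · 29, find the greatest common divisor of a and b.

159239

min exponent per shared prime: 17² · 19 · 29 = 159239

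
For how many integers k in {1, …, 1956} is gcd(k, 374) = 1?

374 = 2·11·17. Inclusion–exclusion on these primes:
1956 − ⌊1956/2⌋ − ⌊1956/11⌋ − ⌊1956/17⌋ + ⌊1956/22⌋ + ⌊1956/34⌋ + ⌊1956/187⌋ − ⌊1956/374⌋ = 836

836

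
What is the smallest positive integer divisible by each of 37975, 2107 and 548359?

589485925

37975 = 5² · 7² · 31; 2107 = 7² · 43; 548359 = 7² · 19² · 31
lcm takes max exponent of each prime: 5² · 7² · 19² · 31 · 43 = 589485925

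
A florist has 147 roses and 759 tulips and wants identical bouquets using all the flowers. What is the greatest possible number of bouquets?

3

Euclid: 759 = 5·147 + 24; 147 = 6·24 + 3; 24 = 8·3 + 0. Last nonzero remainder: 3.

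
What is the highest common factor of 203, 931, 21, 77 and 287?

gcd(203, 931): 931 = 4·203 + 119; 203 = 1·119 + 84; 119 = 1·84 + 35; 84 = 2·35 + 14; 35 = 2·14 + 7; 14 = 2·7 + 0 → 7
gcd(7, 21): 21 = 3·7 + 0 → 7
gcd(7, 77): 77 = 11·7 + 0 → 7
gcd(7, 287): 287 = 41·7 + 0 → 7

7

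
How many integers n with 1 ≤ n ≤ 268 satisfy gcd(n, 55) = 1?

55 = 5·11. Inclusion–exclusion on these primes:
268 − ⌊268/5⌋ − ⌊268/11⌋ + ⌊268/55⌋ = 195

195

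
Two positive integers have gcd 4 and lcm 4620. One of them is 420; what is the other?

u·v = gcd·lcm = 4·4620 = 18480, so v = 18480/420 = 44.

44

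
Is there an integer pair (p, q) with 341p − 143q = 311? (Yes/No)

No

gcd(341, 143): 341 = 2·143 + 55; 143 = 2·55 + 33; 55 = 1·33 + 22; 33 = 1·22 + 11; 22 = 2·11 + 0 → 11
11 does not divide 311, so a solution does not exist.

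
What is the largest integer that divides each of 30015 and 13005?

Euclid: 30015 = 2·13005 + 4005; 13005 = 3·4005 + 990; 4005 = 4·990 + 45; 990 = 22·45 + 0. Last nonzero remainder: 45.

45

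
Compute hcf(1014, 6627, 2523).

gcd(1014, 6627): 6627 = 6·1014 + 543; 1014 = 1·543 + 471; 543 = 1·471 + 72; 471 = 6·72 + 39; 72 = 1·39 + 33; 39 = 1·33 + 6; 33 = 5·6 + 3; 6 = 2·3 + 0 → 3
gcd(3, 2523): 2523 = 841·3 + 0 → 3

3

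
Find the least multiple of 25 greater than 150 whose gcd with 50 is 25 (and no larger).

50 = 25·2. Any a with gcd(a, 50) = 25 is a multiple of 25, say 25s, with s coprime to 2.
Need s > 150/25, so s ≥ 7. First s ≥ 7 with gcd(s, 2) = 1 is s = 7. Thus a = 25·7 = 175.

175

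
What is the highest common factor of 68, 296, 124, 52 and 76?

4

gcd(68, 296): 296 = 4·68 + 24; 68 = 2·24 + 20; 24 = 1·20 + 4; 20 = 5·4 + 0 → 4
gcd(4, 124): 124 = 31·4 + 0 → 4
gcd(4, 52): 52 = 13·4 + 0 → 4
gcd(4, 76): 76 = 19·4 + 0 → 4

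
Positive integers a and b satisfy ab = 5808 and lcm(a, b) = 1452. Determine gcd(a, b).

From gcd × lcm = ab: gcd = 5808 / 1452 = 4.

4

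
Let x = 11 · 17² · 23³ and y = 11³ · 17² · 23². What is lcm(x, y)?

4680146053

max exponent per prime: 11³ · 17² · 23³ = 4680146053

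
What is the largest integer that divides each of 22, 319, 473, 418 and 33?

11

gcd(22, 319): 319 = 14·22 + 11; 22 = 2·11 + 0 → 11
gcd(11, 473): 473 = 43·11 + 0 → 11
gcd(11, 418): 418 = 38·11 + 0 → 11
gcd(11, 33): 33 = 3·11 + 0 → 11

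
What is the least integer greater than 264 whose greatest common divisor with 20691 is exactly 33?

20691 = 33·627. Any k with gcd(k, 20691) = 33 is a multiple of 33, say 33s, with s coprime to 627.
Need s > 264/33, so s ≥ 9. First s ≥ 9 with gcd(s, 627) = 1 is s = 10. Thus k = 33·10 = 330.

330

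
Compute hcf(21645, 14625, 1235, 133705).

65

21645 = 3² · 5 · 13 · 37; 14625 = 3² · 5³ · 13; 1235 = 5 · 13 · 19; 133705 = 5 · 11² · 13 · 17
gcd takes min exponent of each prime: 5 · 13 = 65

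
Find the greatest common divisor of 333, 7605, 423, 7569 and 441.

9

333 = 3² · 37; 7605 = 3² · 5 · 13²; 423 = 3² · 47; 7569 = 3² · 29²; 441 = 3² · 7²
gcd takes min exponent of each prime: 3² = 9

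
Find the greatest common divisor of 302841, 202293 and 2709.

302841 = 3² · 7 · 11 · 19 · 23; 202293 = 3² · 7 · 13² · 19; 2709 = 3² · 7 · 43
gcd takes min exponent of each prime: 3² · 7 = 63

63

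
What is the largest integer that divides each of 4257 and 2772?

99

4257 = 3² · 11 · 43
2772 = 2² · 3² · 7 · 11
Common: 3² · 11 = 99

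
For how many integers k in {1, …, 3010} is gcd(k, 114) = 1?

950

114 = 2·3·19. Inclusion–exclusion on these primes:
3010 − ⌊3010/2⌋ − ⌊3010/3⌋ − ⌊3010/19⌋ + ⌊3010/6⌋ + ⌊3010/38⌋ + ⌊3010/57⌋ − ⌊3010/114⌋ = 950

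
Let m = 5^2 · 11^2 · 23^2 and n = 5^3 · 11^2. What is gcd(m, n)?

min exponent per shared prime: 5^2 · 11^2 = 3025

3025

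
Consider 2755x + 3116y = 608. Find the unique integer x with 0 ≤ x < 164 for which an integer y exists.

Reduce mod 3116: 2755x ≡ 608 (mod 3116). With g = gcd(2755, 3116) = 19 dividing 608, divide through: 145x ≡ 32 (mod 164).
Since gcd(145, 164) = 1, x ≡ 32·(145)⁻¹ ≡ 76 (mod 164). Smallest non-negative: 76.

76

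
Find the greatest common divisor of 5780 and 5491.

289

Euclid: 5780 = 1·5491 + 289; 5491 = 19·289 + 0. Last nonzero remainder: 289.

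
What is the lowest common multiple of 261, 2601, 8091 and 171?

261 = 3² · 29; 2601 = 3² · 17²; 8091 = 3² · 29 · 31; 171 = 3² · 19
lcm takes max exponent of each prime: 3² · 17² · 19 · 29 · 31 = 44427681

44427681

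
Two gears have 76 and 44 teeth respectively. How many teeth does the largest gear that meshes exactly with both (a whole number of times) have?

Euclid: 76 = 1·44 + 32; 44 = 1·32 + 12; 32 = 2·12 + 8; 12 = 1·8 + 4; 8 = 2·4 + 0. Last nonzero remainder: 4.

4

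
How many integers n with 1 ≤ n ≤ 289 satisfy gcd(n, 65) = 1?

Prime factors of 65: 5, 13. Count integers ≤ 289 divisible by none of them.
By inclusion–exclusion: 289 − ⌊289/5⌋ − ⌊289/13⌋ + ⌊289/65⌋ = 214.

214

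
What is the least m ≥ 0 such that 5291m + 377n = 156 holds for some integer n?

12

Reduce mod 377: 5291m ≡ 156 (mod 377). With g = gcd(5291, 377) = 13 dividing 156, divide through: 407m ≡ 12 (mod 29).
Since gcd(407, 29) = 1, m ≡ 12·(407)⁻¹ ≡ 12 (mod 29). Smallest non-negative: 12.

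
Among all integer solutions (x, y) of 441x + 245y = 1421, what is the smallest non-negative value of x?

Euclid: 441 = 1·245 + 196; 245 = 1·196 + 49; 196 = 4·49 + 0 → gcd = 49; 1421 = 49·29.
Back-substitution yields 441·(-1) + 245·(2) = 49, so one solution is x = -1·29 = -29, y = 2·29 = 58.
Solutions in x differ by 245/49 = 5; the one in [0, 5) is -29 mod 5 = 1.

1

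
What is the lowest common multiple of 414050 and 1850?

15319850

414050 = 2 · 5² · 7² · 13²; 1850 = 2 · 5² · 37
max exponents: 2 · 5² · 7² · 13² · 37 = 15319850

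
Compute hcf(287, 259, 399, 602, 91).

7

287 = 7 · 41; 259 = 7 · 37; 399 = 3 · 7 · 19; 602 = 2 · 7 · 43; 91 = 7 · 13
gcd takes min exponent of each prime: 7 = 7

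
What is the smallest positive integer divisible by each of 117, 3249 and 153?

lcm(117, 3249) = 117·3249/gcd = 380133/9 = 42237
lcm(42237, 153) = 42237·153/gcd = 6462261/9 = 718029

718029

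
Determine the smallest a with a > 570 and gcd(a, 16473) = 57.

627

gcd(a, 16473) = 57 forces 57 | a; write a = 57s. Then gcd(57s, 57·289) = 57·gcd(s, 289), so need gcd(s, 289) = 1.
57s > 570 gives s ≥ 11. The least s ≥ 11 coprime to 289 is 11, so a = 57·11 = 627.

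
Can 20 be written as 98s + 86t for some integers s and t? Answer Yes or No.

Yes

By Bézout, 98s + 86t = 20 has integer solutions iff gcd(98, 86) | 20.
Euclid: 98 = 1·86 + 12; 86 = 7·12 + 2; 12 = 6·2 + 0. gcd = 2; 20 mod 2 = 0. Yes.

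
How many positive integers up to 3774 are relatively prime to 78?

78 = 2·3·13. Inclusion–exclusion on these primes:
3774 − ⌊3774/2⌋ − ⌊3774/3⌋ − ⌊3774/13⌋ + ⌊3774/6⌋ + ⌊3774/26⌋ + ⌊3774/39⌋ − ⌊3774/78⌋ = 1161

1161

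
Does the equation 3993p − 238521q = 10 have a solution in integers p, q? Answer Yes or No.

No

gcd(3993, 238521): 238521 = 59·3993 + 2934; 3993 = 1·2934 + 1059; 2934 = 2·1059 + 816; 1059 = 1·816 + 243; 816 = 3·243 + 87; 243 = 2·87 + 69; 87 = 1·69 + 18; 69 = 3·18 + 15; 18 = 1·15 + 3; 15 = 5·3 + 0 → 3
3 does not divide 10, so a solution does not exist.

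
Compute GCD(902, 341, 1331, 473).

11

gcd(902, 341): 902 = 2·341 + 220; 341 = 1·220 + 121; 220 = 1·121 + 99; 121 = 1·99 + 22; 99 = 4·22 + 11; 22 = 2·11 + 0 → 11
gcd(11, 1331): 1331 = 121·11 + 0 → 11
gcd(11, 473): 473 = 43·11 + 0 → 11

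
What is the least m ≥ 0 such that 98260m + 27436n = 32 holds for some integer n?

Euclid: 98260 = 3·27436 + 15952; 27436 = 1·15952 + 11484; 15952 = 1·11484 + 4468; 11484 = 2·4468 + 2548; 4468 = 1·2548 + 1920; 2548 = 1·1920 + 628; 1920 = 3·628 + 36; 628 = 17·36 + 16; 36 = 2·16 + 4; 16 = 4·4 + 0 → gcd = 4; 32 = 4·8.
Back-substitution yields 98260·(1529) + 27436·(-5476) = 4, so one solution is m = 1529·8 = 12232, n = -5476·8 = -43808.
Solutions in m differ by 27436/4 = 6859; the one in [0, 6859) is 12232 mod 6859 = 5373.

5373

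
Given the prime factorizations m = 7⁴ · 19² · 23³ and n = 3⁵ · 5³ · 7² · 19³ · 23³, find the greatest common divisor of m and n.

min exponent per shared prime: 7² · 19² · 23³ = 215222063

215222063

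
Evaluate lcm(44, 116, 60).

19140

lcm(44, 116) = 44·116/gcd = 5104/4 = 1276
lcm(1276, 60) = 1276·60/gcd = 76560/4 = 19140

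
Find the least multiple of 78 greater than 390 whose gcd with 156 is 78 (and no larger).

546

gcd(k, 156) = 78 forces 78 | k; write k = 78s. Then gcd(78s, 78·2) = 78·gcd(s, 2), so need gcd(s, 2) = 1.
78s > 390 gives s ≥ 6. The least s ≥ 6 coprime to 2 is 7, so k = 78·7 = 546.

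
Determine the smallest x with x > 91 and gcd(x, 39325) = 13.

104

Multiples of 13 above 91: 13·8, 13·9, … . Need the cofactor coprime to 39325/13 = 3025.
Checking s = 8, 9, … the first with gcd(s, 3025) = 1 is s = 8, giving 104.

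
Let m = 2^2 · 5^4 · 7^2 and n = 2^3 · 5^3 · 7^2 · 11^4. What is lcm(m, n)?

3587045000

max exponent per prime: 2^3 · 5^4 · 7^2 · 11^4 = 3587045000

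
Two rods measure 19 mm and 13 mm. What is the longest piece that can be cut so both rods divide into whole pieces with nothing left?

1

19 = 19
13 = 13
Common: 1 = 1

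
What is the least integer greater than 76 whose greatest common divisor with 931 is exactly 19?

Multiples of 19 above 76: 19·5, 19·6, … . Need the cofactor coprime to 931/19 = 49.
Checking s = 5, 6, … the first with gcd(s, 49) = 1 is s = 5, giving 95.

95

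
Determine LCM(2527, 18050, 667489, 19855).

lcm(2527, 18050) = 2527·18050/gcd = 45612350/361 = 126350
lcm(126350, 667489) = 126350·667489/gcd = 84337235150/361 = 233621150
lcm(233621150, 19855) = 233621150·19855/gcd = 4638547933250/1805 = 2569832650

2569832650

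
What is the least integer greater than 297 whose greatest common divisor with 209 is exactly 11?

308

gcd(t, 209) = 11 forces 11 | t; write t = 11s. Then gcd(11s, 11·19) = 11·gcd(s, 19), so need gcd(s, 19) = 1.
11s > 297 gives s ≥ 28. The least s ≥ 28 coprime to 19 is 28, so t = 11·28 = 308.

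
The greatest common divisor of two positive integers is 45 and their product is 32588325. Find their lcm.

gcd·lcm = product, so lcm = 32588325/45 = 724185.

724185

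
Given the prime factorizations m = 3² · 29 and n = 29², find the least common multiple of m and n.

max exponent per prime: 3² · 29² = 7569

7569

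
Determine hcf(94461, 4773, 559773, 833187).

3

gcd(94461, 4773): 94461 = 19·4773 + 3774; 4773 = 1·3774 + 999; 3774 = 3·999 + 777; 999 = 1·777 + 222; 777 = 3·222 + 111; 222 = 2·111 + 0 → 111
gcd(111, 559773): 559773 = 5043·111 + 0 → 111
gcd(111, 833187): 833187 = 7506·111 + 21; 111 = 5·21 + 6; 21 = 3·6 + 3; 6 = 2·3 + 0 → 3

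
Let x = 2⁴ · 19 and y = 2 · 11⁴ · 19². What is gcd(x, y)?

38

min exponent per shared prime: 2 · 19 = 38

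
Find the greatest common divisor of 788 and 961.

1

Euclid: 961 = 1·788 + 173; 788 = 4·173 + 96; 173 = 1·96 + 77; 96 = 1·77 + 19; 77 = 4·19 + 1; 19 = 19·1 + 0. Last nonzero remainder: 1.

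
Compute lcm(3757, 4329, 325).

31277025

lcm(3757, 4329) = 3757·4329/gcd = 16264053/13 = 1251081
lcm(1251081, 325) = 1251081·325/gcd = 406601325/13 = 31277025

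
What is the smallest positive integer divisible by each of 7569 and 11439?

gcd first: 11439 = 1·7569 + 3870; 7569 = 1·3870 + 3699; 3870 = 1·3699 + 171; 3699 = 21·171 + 108; 171 = 1·108 + 63; 108 = 1·63 + 45; 63 = 1·45 + 18; 45 = 2·18 + 9; 18 = 2·9 + 0 → gcd = 9
lcm = 7569·11439/gcd = 86581791/9 = 9620199

9620199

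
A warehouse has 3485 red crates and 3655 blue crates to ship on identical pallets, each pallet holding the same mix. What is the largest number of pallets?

3485 = 5 · 17 · 41
3655 = 5 · 17 · 43
Common: 5 · 17 = 85

85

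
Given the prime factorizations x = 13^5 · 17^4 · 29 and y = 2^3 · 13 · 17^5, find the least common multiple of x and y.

122306447903432

max exponent per prime: 2^3 · 13^5 · 17^5 · 29 = 122306447903432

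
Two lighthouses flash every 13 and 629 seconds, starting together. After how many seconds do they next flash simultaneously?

gcd first: 629 = 48·13 + 5; 13 = 2·5 + 3; 5 = 1·3 + 2; 3 = 1·2 + 1; 2 = 2·1 + 0 → gcd = 1
lcm = 13·629/gcd = 8177/1 = 8177

8177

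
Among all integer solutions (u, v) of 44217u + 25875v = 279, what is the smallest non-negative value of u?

2662

gcd(44217, 25875) = 9 (Euclid: 44217 = 1·25875 + 18342; 25875 = 1·18342 + 7533; 18342 = 2·7533 + 3276; 7533 = 2·3276 + 981; 3276 = 3·981 + 333; 981 = 2·333 + 315; 333 = 1·315 + 18; 315 = 17·18 + 9; 18 = 2·9 + 0), and 9 | 279.
Extended Euclid: 44217·(-1398) + 25875·(2389) = 9. Scale by 31: u₀ = -43338.
General solution u = u₀ + 2875t; reducing mod 2875 gives u = 2662 (and v = -4549).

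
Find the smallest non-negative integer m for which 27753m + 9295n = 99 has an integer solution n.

Reduce mod 9295: 27753m ≡ 99 (mod 9295). With g = gcd(27753, 9295) = 11 dividing 99, divide through: 2523m ≡ 9 (mod 845).
Since gcd(2523, 845) = 1, m ≡ 9·(2523)⁻¹ ≡ 633 (mod 845). Smallest non-negative: 633.

633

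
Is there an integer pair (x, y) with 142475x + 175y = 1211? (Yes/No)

By Bézout, 142475x + 175y = 1211 has integer solutions iff gcd(142475, 175) | 1211.
Euclid: 142475 = 814·175 + 25; 175 = 7·25 + 0. gcd = 25; 1211 mod 25 = 11. No.

No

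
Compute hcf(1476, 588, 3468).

1476 = 2² · 3² · 41; 588 = 2² · 3 · 7²; 3468 = 2² · 3 · 17²
gcd takes min exponent of each prime: 2² · 3 = 12

12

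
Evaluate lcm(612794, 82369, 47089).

612794 = 2 · 7² · 13² · 37; 82369 = 7² · 41²; 47089 = 7² · 31²
lcm takes max exponent of each prime: 2 · 7² · 13² · 31² · 37 · 41² = 989932552154

989932552154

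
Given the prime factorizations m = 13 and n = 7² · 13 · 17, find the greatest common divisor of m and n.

13

min exponent per shared prime: 13 = 13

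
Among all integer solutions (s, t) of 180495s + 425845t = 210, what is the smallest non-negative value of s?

5811

Reduce mod 425845: 180495s ≡ 210 (mod 425845). With g = gcd(180495, 425845) = 35 dividing 210, divide through: 5157s ≡ 6 (mod 12167).
Since gcd(5157, 12167) = 1, s ≡ 6·(5157)⁻¹ ≡ 5811 (mod 12167). Smallest non-negative: 5811.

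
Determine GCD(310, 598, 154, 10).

2

gcd(310, 598): 598 = 1·310 + 288; 310 = 1·288 + 22; 288 = 13·22 + 2; 22 = 11·2 + 0 → 2
gcd(2, 154): 154 = 77·2 + 0 → 2
gcd(2, 10): 10 = 5·2 + 0 → 2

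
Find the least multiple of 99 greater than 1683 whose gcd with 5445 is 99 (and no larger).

1782

5445 = 99·55. Any k with gcd(k, 5445) = 99 is a multiple of 99, say 99s, with s coprime to 55.
Need s > 1683/99, so s ≥ 18. First s ≥ 18 with gcd(s, 55) = 1 is s = 18. Thus k = 99·18 = 1782.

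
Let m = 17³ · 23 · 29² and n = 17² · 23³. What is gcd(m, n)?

6647

min exponent per shared prime: 17² · 23 = 6647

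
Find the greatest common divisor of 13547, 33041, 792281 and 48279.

13547 = 19 · 23 · 31; 33041 = 19 · 37 · 47; 792281 = 7² · 19 · 23 · 37; 48279 = 3 · 7 · 11² · 19
gcd takes min exponent of each prime: 19 = 19

19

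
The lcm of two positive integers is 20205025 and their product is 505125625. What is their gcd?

From gcd × lcm = mn: gcd = 505125625 / 20205025 = 25.

25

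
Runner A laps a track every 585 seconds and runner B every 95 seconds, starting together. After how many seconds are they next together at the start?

11115

gcd first: 585 = 6·95 + 15; 95 = 6·15 + 5; 15 = 3·5 + 0 → gcd = 5
lcm = 585·95/gcd = 55575/5 = 11115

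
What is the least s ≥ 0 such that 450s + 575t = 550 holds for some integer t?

14

Reduce mod 575: 450s ≡ 550 (mod 575). With g = gcd(450, 575) = 25 dividing 550, divide through: 18s ≡ 22 (mod 23).
Since gcd(18, 23) = 1, s ≡ 22·(18)⁻¹ ≡ 14 (mod 23). Smallest non-negative: 14.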